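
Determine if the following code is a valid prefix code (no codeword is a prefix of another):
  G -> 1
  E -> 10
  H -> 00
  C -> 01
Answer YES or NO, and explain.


Checking each pair (does one codeword prefix another?):
  G='1' vs E='10': prefix -- VIOLATION

NO -- this is NOT a valid prefix code. G (1) is a prefix of E (10).


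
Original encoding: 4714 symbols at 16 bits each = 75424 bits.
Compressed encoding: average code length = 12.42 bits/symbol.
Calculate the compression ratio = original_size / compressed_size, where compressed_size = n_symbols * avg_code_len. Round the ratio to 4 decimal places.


original_size = n_symbols * orig_bits = 4714 * 16 = 75424 bits
compressed_size = n_symbols * avg_code_len = 4714 * 12.42 = 58547.88 bits
ratio = original_size / compressed_size = 75424 / 58547.88 = 1.2882

Compression ratio = 1.2882


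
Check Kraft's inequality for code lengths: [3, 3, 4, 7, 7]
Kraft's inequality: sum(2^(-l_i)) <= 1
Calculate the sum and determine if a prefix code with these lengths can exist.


Sum = 2^(-3) + 2^(-3) + 2^(-4) + 2^(-7) + 2^(-7)
    = 0.125 + 0.125 + 0.0625 + 0.0078125 + 0.0078125
    = 42/128 = 0.328125
Since 0.328125 <= 1, Kraft's inequality IS satisfied.
A prefix code with these lengths CAN exist.

Kraft sum = 0.328125. Satisfied.


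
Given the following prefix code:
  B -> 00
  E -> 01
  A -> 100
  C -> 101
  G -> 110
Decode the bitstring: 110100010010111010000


Decoding step by step:
Bits 110 -> G
Bits 100 -> A
Bits 01 -> E
Bits 00 -> B
Bits 101 -> C
Bits 110 -> G
Bits 100 -> A
Bits 00 -> B


Decoded message: GAEBCGAB


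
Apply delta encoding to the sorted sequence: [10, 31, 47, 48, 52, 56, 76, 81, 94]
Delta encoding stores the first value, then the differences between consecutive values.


First value: 10
Deltas:
  31 - 10 = 21
  47 - 31 = 16
  48 - 47 = 1
  52 - 48 = 4
  56 - 52 = 4
  76 - 56 = 20
  81 - 76 = 5
  94 - 81 = 13


Delta encoded: [10, 21, 16, 1, 4, 4, 20, 5, 13]


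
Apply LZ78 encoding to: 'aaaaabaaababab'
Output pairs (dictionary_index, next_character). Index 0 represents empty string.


LZ78 encoding steps:
Dictionary: {0: ''}
Step 1: w='' (idx 0), next='a' -> output (0, 'a'), add 'a' as idx 1
Step 2: w='a' (idx 1), next='a' -> output (1, 'a'), add 'aa' as idx 2
Step 3: w='aa' (idx 2), next='b' -> output (2, 'b'), add 'aab' as idx 3
Step 4: w='aa' (idx 2), next='a' -> output (2, 'a'), add 'aaa' as idx 4
Step 5: w='' (idx 0), next='b' -> output (0, 'b'), add 'b' as idx 5
Step 6: w='a' (idx 1), next='b' -> output (1, 'b'), add 'ab' as idx 6
Step 7: w='ab' (idx 6), end of input -> output (6, '')


Encoded: [(0, 'a'), (1, 'a'), (2, 'b'), (2, 'a'), (0, 'b'), (1, 'b'), (6, '')]


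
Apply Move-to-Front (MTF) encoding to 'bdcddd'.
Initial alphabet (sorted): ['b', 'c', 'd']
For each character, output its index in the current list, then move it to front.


MTF encoding:
'b': index 0 in ['b', 'c', 'd'] -> ['b', 'c', 'd']
'd': index 2 in ['b', 'c', 'd'] -> ['d', 'b', 'c']
'c': index 2 in ['d', 'b', 'c'] -> ['c', 'd', 'b']
'd': index 1 in ['c', 'd', 'b'] -> ['d', 'c', 'b']
'd': index 0 in ['d', 'c', 'b'] -> ['d', 'c', 'b']
'd': index 0 in ['d', 'c', 'b'] -> ['d', 'c', 'b']


Output: [0, 2, 2, 1, 0, 0]


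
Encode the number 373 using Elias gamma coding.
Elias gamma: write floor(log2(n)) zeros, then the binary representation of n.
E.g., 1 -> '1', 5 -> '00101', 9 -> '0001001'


num_bits = floor(log2(373)) + 1 = 9
leading_zeros = num_bits - 1 = 8
binary(373) = 101110101

Elias gamma(373) = '00000000' + '101110101' = 00000000101110101 (17 bits)


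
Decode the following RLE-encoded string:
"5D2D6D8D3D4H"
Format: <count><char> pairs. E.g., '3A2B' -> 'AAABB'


Expanding each <count><char> pair:
  5D -> 'DDDDD'
  2D -> 'DD'
  6D -> 'DDDDDD'
  8D -> 'DDDDDDDD'
  3D -> 'DDD'
  4H -> 'HHHH'

Decoded = DDDDDDDDDDDDDDDDDDDDDDDDHHHH


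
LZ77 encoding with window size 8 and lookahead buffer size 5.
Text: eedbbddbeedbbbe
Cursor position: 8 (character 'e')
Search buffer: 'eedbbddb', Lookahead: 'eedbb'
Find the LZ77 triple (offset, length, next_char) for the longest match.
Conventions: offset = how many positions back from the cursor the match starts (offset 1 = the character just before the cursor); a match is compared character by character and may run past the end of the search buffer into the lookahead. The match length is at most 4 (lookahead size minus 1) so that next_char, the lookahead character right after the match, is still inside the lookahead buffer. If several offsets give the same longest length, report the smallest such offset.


Try each offset into the search buffer:
  offset=1 (pos 7, char 'b'): match length 0
  offset=2 (pos 6, char 'd'): match length 0
  offset=3 (pos 5, char 'd'): match length 0
  offset=4 (pos 4, char 'b'): match length 0
  offset=5 (pos 3, char 'b'): match length 0
  offset=6 (pos 2, char 'd'): match length 0
  offset=7 (pos 1, char 'e'): match length 1
  offset=8 (pos 0, char 'e'): match length 4
Longest match has length 4 at offset 8.
next_char = character at position 8 + 4 = 12 -> 'b'

Best match: offset=8, length=4 (matching 'eedb' starting at position 0)
LZ77 triple: (8, 4, 'b')


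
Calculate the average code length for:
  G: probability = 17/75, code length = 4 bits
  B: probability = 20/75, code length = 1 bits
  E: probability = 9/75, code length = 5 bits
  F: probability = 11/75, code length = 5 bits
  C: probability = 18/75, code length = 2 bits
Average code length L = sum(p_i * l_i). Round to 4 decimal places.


Weighted contributions p_i * l_i:
  G: (17/75) * 4 = 68/75
  B: (20/75) * 1 = 20/75
  E: (9/75) * 5 = 45/75
  F: (11/75) * 5 = 55/75
  C: (18/75) * 2 = 36/75
Sum = (68 + 20 + 45 + 55 + 36)/75 = 224/75

L = 224/75 = 2.9867 bits/symbol


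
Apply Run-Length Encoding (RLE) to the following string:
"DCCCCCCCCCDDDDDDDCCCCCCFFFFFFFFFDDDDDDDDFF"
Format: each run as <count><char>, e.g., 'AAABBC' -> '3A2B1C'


Scanning runs left to right:
  i=0: run of 'D' x 1 -> '1D'
  i=1: run of 'C' x 9 -> '9C'
  i=10: run of 'D' x 7 -> '7D'
  i=17: run of 'C' x 6 -> '6C'
  i=23: run of 'F' x 9 -> '9F'
  i=32: run of 'D' x 8 -> '8D'
  i=40: run of 'F' x 2 -> '2F'

RLE = 1D9C7D6C9F8D2F


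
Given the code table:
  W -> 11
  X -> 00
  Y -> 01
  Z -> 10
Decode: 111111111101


Decoding:
11 -> W
11 -> W
11 -> W
11 -> W
11 -> W
01 -> Y


Result: WWWWWY


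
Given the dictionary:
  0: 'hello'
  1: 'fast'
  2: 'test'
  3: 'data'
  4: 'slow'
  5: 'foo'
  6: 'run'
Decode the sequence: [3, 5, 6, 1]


Look up each index in the dictionary:
  3 -> 'data'
  5 -> 'foo'
  6 -> 'run'
  1 -> 'fast'

Decoded: "data foo run fast"


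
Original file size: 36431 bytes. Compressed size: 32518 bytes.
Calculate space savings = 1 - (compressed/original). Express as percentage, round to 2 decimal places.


ratio = compressed/original = 32518/36431 = 0.892591
savings = 1 - ratio = 1 - 0.892591 = 0.107409
as a percentage: 0.107409 * 100 = 10.74%

Space savings = 1 - 32518/36431 = 10.74%


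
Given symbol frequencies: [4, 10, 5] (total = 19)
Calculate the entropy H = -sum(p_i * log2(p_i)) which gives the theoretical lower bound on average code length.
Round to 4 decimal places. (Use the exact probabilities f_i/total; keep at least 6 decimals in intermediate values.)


Per-symbol terms -p_i * log2(p_i) with p_i = f_i/19:
  p = 4/19 = 0.210526: log2(p) = -2.247928, -p*log2(p) = 0.473248
  p = 10/19 = 0.526316: log2(p) = -0.925999, -p*log2(p) = 0.487368
  p = 5/19 = 0.263158: log2(p) = -1.925999, -p*log2(p) = 0.506842
H = 0.473248 + 0.487368 + 0.506842 = 1.467458

H = 1.4675 bits/symbol


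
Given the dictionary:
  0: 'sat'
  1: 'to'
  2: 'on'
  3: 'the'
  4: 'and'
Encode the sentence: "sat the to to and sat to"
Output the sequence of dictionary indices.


Look up each word in the dictionary:
  'sat' -> 0
  'the' -> 3
  'to' -> 1
  'to' -> 1
  'and' -> 4
  'sat' -> 0
  'to' -> 1

Encoded: [0, 3, 1, 1, 4, 0, 1]


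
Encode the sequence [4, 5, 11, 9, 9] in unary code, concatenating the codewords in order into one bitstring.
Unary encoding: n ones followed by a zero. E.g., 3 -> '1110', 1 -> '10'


Encode each number as n ones followed by a terminating 0:
  4 -> 11110 (5 bits)
  5 -> 111110 (6 bits)
  11 -> 111111111110 (12 bits)
  9 -> 1111111110 (10 bits)
  9 -> 1111111110 (10 bits)
Total length = 5 + 6 + 12 + 10 + 10 = 43 bits.

Unary([4, 5, 11, 9, 9]) = 1111011111011111111111011111111101111111110 (43 bits)


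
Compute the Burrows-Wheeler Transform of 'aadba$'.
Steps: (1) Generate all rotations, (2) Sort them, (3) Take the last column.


Rotations (sorted):
  0: $aadba -> last char: a
  1: a$aadb -> last char: b
  2: aadba$ -> last char: $
  3: adba$a -> last char: a
  4: ba$aad -> last char: d
  5: dba$aa -> last char: a


BWT = ab$ada


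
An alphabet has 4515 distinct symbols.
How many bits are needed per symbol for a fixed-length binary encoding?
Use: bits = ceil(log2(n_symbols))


log2(4515) = 12.1405
Bracket: 2^12 = 4096 < 4515 <= 2^13 = 8192
So ceil(log2(4515)) = 13

bits = ceil(log2(4515)) = ceil(12.1405) = 13 bits


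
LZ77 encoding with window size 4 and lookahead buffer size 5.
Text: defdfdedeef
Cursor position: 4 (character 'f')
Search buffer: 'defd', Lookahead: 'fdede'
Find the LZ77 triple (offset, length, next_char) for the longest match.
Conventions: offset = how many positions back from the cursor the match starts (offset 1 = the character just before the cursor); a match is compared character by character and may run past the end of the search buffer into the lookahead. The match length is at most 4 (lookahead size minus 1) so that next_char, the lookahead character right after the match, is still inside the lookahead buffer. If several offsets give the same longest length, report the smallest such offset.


Try each offset into the search buffer:
  offset=1 (pos 3, char 'd'): match length 0
  offset=2 (pos 2, char 'f'): match length 2
  offset=3 (pos 1, char 'e'): match length 0
  offset=4 (pos 0, char 'd'): match length 0
Longest match has length 2 at offset 2.
next_char = character at position 4 + 2 = 6 -> 'e'

Best match: offset=2, length=2 (matching 'fd' starting at position 2)
LZ77 triple: (2, 2, 'e')


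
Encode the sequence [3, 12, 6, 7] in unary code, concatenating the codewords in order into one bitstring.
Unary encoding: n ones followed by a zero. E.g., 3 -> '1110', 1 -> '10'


Encode each number as n ones followed by a terminating 0:
  3 -> 1110 (4 bits)
  12 -> 1111111111110 (13 bits)
  6 -> 1111110 (7 bits)
  7 -> 11111110 (8 bits)
Total length = 4 + 13 + 7 + 8 = 32 bits.

Unary([3, 12, 6, 7]) = 11101111111111110111111011111110 (32 bits)


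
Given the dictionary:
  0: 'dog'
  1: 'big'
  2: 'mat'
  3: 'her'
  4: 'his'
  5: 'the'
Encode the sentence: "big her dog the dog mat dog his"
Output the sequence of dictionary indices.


Look up each word in the dictionary:
  'big' -> 1
  'her' -> 3
  'dog' -> 0
  'the' -> 5
  'dog' -> 0
  'mat' -> 2
  'dog' -> 0
  'his' -> 4

Encoded: [1, 3, 0, 5, 0, 2, 0, 4]


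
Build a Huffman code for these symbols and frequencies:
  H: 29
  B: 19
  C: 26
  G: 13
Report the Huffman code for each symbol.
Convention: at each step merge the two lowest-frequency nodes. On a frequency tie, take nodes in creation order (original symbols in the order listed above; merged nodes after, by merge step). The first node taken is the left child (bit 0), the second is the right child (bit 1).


Huffman tree construction:
Step 1: Merge G(13) + B(19) = 32
Step 2: Merge C(26) + H(29) = 55
Step 3: Merge (G+B)(32) + (C+H)(55) = 87
Read each symbol's code off the tree from the root (left child = 0, right child = 1).

Codes:
  H: 11 (length 2)
  B: 01 (length 2)
  C: 10 (length 2)
  G: 00 (length 2)
Average code length: 174/87 = 2.0000 bits/symbol


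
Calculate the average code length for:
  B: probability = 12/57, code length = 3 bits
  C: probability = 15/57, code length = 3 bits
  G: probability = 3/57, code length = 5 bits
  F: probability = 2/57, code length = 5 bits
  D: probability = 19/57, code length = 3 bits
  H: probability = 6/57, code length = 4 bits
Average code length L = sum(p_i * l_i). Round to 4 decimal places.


Weighted contributions p_i * l_i:
  B: (12/57) * 3 = 36/57
  C: (15/57) * 3 = 45/57
  G: (3/57) * 5 = 15/57
  F: (2/57) * 5 = 10/57
  D: (19/57) * 3 = 57/57
  H: (6/57) * 4 = 24/57
Sum = (36 + 45 + 15 + 10 + 57 + 24)/57 = 187/57

L = 187/57 = 3.2807 bits/symbol


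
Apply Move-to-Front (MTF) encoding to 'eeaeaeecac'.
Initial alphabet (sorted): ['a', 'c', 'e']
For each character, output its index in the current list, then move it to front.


MTF encoding:
'e': index 2 in ['a', 'c', 'e'] -> ['e', 'a', 'c']
'e': index 0 in ['e', 'a', 'c'] -> ['e', 'a', 'c']
'a': index 1 in ['e', 'a', 'c'] -> ['a', 'e', 'c']
'e': index 1 in ['a', 'e', 'c'] -> ['e', 'a', 'c']
'a': index 1 in ['e', 'a', 'c'] -> ['a', 'e', 'c']
'e': index 1 in ['a', 'e', 'c'] -> ['e', 'a', 'c']
'e': index 0 in ['e', 'a', 'c'] -> ['e', 'a', 'c']
'c': index 2 in ['e', 'a', 'c'] -> ['c', 'e', 'a']
'a': index 2 in ['c', 'e', 'a'] -> ['a', 'c', 'e']
'c': index 1 in ['a', 'c', 'e'] -> ['c', 'a', 'e']


Output: [2, 0, 1, 1, 1, 1, 0, 2, 2, 1]


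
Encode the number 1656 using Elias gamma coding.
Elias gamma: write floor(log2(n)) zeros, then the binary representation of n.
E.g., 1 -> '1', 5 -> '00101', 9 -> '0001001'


num_bits = floor(log2(1656)) + 1 = 11
leading_zeros = num_bits - 1 = 10
binary(1656) = 11001111000

Elias gamma(1656) = '0000000000' + '11001111000' = 000000000011001111000 (21 bits)


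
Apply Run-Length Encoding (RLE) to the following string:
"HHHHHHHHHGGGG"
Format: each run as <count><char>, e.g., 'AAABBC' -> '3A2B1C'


Scanning runs left to right:
  i=0: run of 'H' x 9 -> '9H'
  i=9: run of 'G' x 4 -> '4G'

RLE = 9H4G


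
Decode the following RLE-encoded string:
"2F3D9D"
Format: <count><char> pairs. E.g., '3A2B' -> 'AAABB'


Expanding each <count><char> pair:
  2F -> 'FF'
  3D -> 'DDD'
  9D -> 'DDDDDDDDD'

Decoded = FFDDDDDDDDDDDD


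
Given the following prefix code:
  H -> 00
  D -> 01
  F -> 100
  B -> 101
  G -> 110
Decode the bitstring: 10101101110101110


Decoding step by step:
Bits 101 -> B
Bits 01 -> D
Bits 101 -> B
Bits 110 -> G
Bits 101 -> B
Bits 110 -> G


Decoded message: BDBGBG


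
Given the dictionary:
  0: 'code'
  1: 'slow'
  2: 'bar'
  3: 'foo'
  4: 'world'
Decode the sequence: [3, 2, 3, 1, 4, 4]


Look up each index in the dictionary:
  3 -> 'foo'
  2 -> 'bar'
  3 -> 'foo'
  1 -> 'slow'
  4 -> 'world'
  4 -> 'world'

Decoded: "foo bar foo slow world world"


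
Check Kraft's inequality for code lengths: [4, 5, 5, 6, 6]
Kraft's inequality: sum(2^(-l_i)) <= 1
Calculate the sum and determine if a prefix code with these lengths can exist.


Sum = 2^(-4) + 2^(-5) + 2^(-5) + 2^(-6) + 2^(-6)
    = 0.0625 + 0.03125 + 0.03125 + 0.015625 + 0.015625
    = 10/64 = 0.15625
Since 0.15625 <= 1, Kraft's inequality IS satisfied.
A prefix code with these lengths CAN exist.

Kraft sum = 0.15625. Satisfied.


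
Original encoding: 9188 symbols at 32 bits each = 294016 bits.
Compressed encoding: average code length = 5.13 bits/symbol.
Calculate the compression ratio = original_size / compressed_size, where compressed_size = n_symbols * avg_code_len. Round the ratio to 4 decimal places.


original_size = n_symbols * orig_bits = 9188 * 32 = 294016 bits
compressed_size = n_symbols * avg_code_len = 9188 * 5.13 = 47134.44 bits
ratio = original_size / compressed_size = 294016 / 47134.44 = 6.2378

Compression ratio = 6.2378


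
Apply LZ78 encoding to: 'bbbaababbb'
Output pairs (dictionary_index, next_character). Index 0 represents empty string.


LZ78 encoding steps:
Dictionary: {0: ''}
Step 1: w='' (idx 0), next='b' -> output (0, 'b'), add 'b' as idx 1
Step 2: w='b' (idx 1), next='b' -> output (1, 'b'), add 'bb' as idx 2
Step 3: w='' (idx 0), next='a' -> output (0, 'a'), add 'a' as idx 3
Step 4: w='a' (idx 3), next='b' -> output (3, 'b'), add 'ab' as idx 4
Step 5: w='ab' (idx 4), next='b' -> output (4, 'b'), add 'abb' as idx 5
Step 6: w='b' (idx 1), end of input -> output (1, '')


Encoded: [(0, 'b'), (1, 'b'), (0, 'a'), (3, 'b'), (4, 'b'), (1, '')]


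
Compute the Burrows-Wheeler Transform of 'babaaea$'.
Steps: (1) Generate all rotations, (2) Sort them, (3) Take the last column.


Rotations (sorted):
  0: $babaaea -> last char: a
  1: a$babaae -> last char: e
  2: aaea$bab -> last char: b
  3: abaaea$b -> last char: b
  4: aea$baba -> last char: a
  5: baaea$ba -> last char: a
  6: babaaea$ -> last char: $
  7: ea$babaa -> last char: a


BWT = aebbaa$a


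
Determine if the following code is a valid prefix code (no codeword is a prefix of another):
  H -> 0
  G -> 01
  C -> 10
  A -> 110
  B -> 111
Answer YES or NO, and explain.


Checking each pair (does one codeword prefix another?):
  H='0' vs G='01': prefix -- VIOLATION

NO -- this is NOT a valid prefix code. H (0) is a prefix of G (01).


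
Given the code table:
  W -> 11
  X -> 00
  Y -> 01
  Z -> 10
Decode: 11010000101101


Decoding:
11 -> W
01 -> Y
00 -> X
00 -> X
10 -> Z
11 -> W
01 -> Y


Result: WYXXZWY


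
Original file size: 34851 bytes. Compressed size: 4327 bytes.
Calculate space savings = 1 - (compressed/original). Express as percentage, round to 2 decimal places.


ratio = compressed/original = 4327/34851 = 0.124157
savings = 1 - ratio = 1 - 0.124157 = 0.875843
as a percentage: 0.875843 * 100 = 87.58%

Space savings = 1 - 4327/34851 = 87.58%


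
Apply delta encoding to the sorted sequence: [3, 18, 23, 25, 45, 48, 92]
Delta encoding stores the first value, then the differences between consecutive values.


First value: 3
Deltas:
  18 - 3 = 15
  23 - 18 = 5
  25 - 23 = 2
  45 - 25 = 20
  48 - 45 = 3
  92 - 48 = 44


Delta encoded: [3, 15, 5, 2, 20, 3, 44]


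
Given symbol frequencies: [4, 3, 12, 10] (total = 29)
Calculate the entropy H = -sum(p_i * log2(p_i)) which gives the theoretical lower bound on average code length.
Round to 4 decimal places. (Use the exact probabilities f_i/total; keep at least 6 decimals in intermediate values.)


Per-symbol terms -p_i * log2(p_i) with p_i = f_i/29:
  p = 4/29 = 0.137931: log2(p) = -2.857981, -p*log2(p) = 0.394204
  p = 3/29 = 0.103448: log2(p) = -3.273018, -p*log2(p) = 0.338588
  p = 12/29 = 0.413793: log2(p) = -1.273018, -p*log2(p) = 0.526766
  p = 10/29 = 0.344828: log2(p) = -1.536053, -p*log2(p) = 0.529673
H = 0.394204 + 0.338588 + 0.526766 + 0.529673 = 1.789231

H = 1.7892 bits/symbol


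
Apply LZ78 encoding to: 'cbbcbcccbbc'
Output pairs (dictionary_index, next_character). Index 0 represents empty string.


LZ78 encoding steps:
Dictionary: {0: ''}
Step 1: w='' (idx 0), next='c' -> output (0, 'c'), add 'c' as idx 1
Step 2: w='' (idx 0), next='b' -> output (0, 'b'), add 'b' as idx 2
Step 3: w='b' (idx 2), next='c' -> output (2, 'c'), add 'bc' as idx 3
Step 4: w='bc' (idx 3), next='c' -> output (3, 'c'), add 'bcc' as idx 4
Step 5: w='c' (idx 1), next='b' -> output (1, 'b'), add 'cb' as idx 5
Step 6: w='bc' (idx 3), end of input -> output (3, '')


Encoded: [(0, 'c'), (0, 'b'), (2, 'c'), (3, 'c'), (1, 'b'), (3, '')]


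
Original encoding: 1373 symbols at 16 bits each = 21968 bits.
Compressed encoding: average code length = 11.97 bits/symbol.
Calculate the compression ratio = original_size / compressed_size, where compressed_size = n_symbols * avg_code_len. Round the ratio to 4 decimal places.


original_size = n_symbols * orig_bits = 1373 * 16 = 21968 bits
compressed_size = n_symbols * avg_code_len = 1373 * 11.97 = 16434.81 bits
ratio = original_size / compressed_size = 21968 / 16434.81 = 1.3367

Compression ratio = 1.3367


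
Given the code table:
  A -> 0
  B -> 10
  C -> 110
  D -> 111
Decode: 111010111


Decoding:
111 -> D
0 -> A
10 -> B
111 -> D


Result: DABD


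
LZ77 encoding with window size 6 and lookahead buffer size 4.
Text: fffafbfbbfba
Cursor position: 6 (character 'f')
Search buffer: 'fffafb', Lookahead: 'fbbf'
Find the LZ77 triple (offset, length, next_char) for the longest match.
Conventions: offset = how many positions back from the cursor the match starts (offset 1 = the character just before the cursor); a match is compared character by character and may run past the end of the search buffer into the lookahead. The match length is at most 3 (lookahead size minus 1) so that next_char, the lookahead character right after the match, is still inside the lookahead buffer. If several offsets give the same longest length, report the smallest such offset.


Try each offset into the search buffer:
  offset=1 (pos 5, char 'b'): match length 0
  offset=2 (pos 4, char 'f'): match length 2
  offset=3 (pos 3, char 'a'): match length 0
  offset=4 (pos 2, char 'f'): match length 1
  offset=5 (pos 1, char 'f'): match length 1
  offset=6 (pos 0, char 'f'): match length 1
Longest match has length 2 at offset 2.
next_char = character at position 6 + 2 = 8 -> 'b'

Best match: offset=2, length=2 (matching 'fb' starting at position 4)
LZ77 triple: (2, 2, 'b')


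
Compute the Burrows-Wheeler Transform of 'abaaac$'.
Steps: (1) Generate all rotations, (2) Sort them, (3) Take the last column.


Rotations (sorted):
  0: $abaaac -> last char: c
  1: aaac$ab -> last char: b
  2: aac$aba -> last char: a
  3: abaaac$ -> last char: $
  4: ac$abaa -> last char: a
  5: baaac$a -> last char: a
  6: c$abaaa -> last char: a


BWT = cba$aaa


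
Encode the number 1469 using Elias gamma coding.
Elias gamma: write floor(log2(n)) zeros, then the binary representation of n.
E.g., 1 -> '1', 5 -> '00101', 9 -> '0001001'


num_bits = floor(log2(1469)) + 1 = 11
leading_zeros = num_bits - 1 = 10
binary(1469) = 10110111101

Elias gamma(1469) = '0000000000' + '10110111101' = 000000000010110111101 (21 bits)


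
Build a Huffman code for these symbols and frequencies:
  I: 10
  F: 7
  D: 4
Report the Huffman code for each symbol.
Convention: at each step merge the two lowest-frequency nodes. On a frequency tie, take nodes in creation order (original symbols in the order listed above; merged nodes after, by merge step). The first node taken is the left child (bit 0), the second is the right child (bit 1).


Huffman tree construction:
Step 1: Merge D(4) + F(7) = 11
Step 2: Merge I(10) + (D+F)(11) = 21
Read each symbol's code off the tree from the root (left child = 0, right child = 1).

Codes:
  I: 0 (length 1)
  F: 11 (length 2)
  D: 10 (length 2)
Average code length: 32/21 = 1.5238 bits/symbol


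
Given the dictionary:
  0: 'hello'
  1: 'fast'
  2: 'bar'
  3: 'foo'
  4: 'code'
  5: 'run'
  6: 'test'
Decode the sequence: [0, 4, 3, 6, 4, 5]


Look up each index in the dictionary:
  0 -> 'hello'
  4 -> 'code'
  3 -> 'foo'
  6 -> 'test'
  4 -> 'code'
  5 -> 'run'

Decoded: "hello code foo test code run"


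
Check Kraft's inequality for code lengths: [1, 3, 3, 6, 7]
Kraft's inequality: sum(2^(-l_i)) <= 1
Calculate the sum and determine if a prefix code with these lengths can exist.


Sum = 2^(-1) + 2^(-3) + 2^(-3) + 2^(-6) + 2^(-7)
    = 0.5 + 0.125 + 0.125 + 0.015625 + 0.0078125
    = 99/128 = 0.7734375
Since 0.7734375 <= 1, Kraft's inequality IS satisfied.
A prefix code with these lengths CAN exist.

Kraft sum = 0.7734375. Satisfied.


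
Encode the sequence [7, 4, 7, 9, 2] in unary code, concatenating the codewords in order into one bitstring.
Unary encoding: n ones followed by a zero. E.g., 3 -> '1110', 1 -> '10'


Encode each number as n ones followed by a terminating 0:
  7 -> 11111110 (8 bits)
  4 -> 11110 (5 bits)
  7 -> 11111110 (8 bits)
  9 -> 1111111110 (10 bits)
  2 -> 110 (3 bits)
Total length = 8 + 5 + 8 + 10 + 3 = 34 bits.

Unary([7, 4, 7, 9, 2]) = 1111111011110111111101111111110110 (34 bits)


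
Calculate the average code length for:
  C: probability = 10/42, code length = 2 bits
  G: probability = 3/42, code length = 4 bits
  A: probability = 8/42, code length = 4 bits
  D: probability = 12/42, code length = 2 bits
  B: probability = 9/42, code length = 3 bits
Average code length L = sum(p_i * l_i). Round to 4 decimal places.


Weighted contributions p_i * l_i:
  C: (10/42) * 2 = 20/42
  G: (3/42) * 4 = 12/42
  A: (8/42) * 4 = 32/42
  D: (12/42) * 2 = 24/42
  B: (9/42) * 3 = 27/42
Sum = (20 + 12 + 32 + 24 + 27)/42 = 115/42

L = 115/42 = 2.7381 bits/symbol


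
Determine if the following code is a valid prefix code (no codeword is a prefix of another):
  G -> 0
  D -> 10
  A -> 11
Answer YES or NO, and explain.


Checking each pair (does one codeword prefix another?):
  G='0' vs D='10': no prefix
  G='0' vs A='11': no prefix
  D='10' vs G='0': no prefix
  D='10' vs A='11': no prefix
  A='11' vs G='0': no prefix
  A='11' vs D='10': no prefix
No violation found over all pairs.

YES -- this is a valid prefix code. No codeword is a prefix of any other codeword.


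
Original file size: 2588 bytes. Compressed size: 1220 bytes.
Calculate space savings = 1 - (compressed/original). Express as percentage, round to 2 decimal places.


ratio = compressed/original = 1220/2588 = 0.471406
savings = 1 - ratio = 1 - 0.471406 = 0.528594
as a percentage: 0.528594 * 100 = 52.86%

Space savings = 1 - 1220/2588 = 52.86%


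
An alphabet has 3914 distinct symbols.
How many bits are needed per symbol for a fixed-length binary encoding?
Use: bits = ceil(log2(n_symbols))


log2(3914) = 11.9344
Bracket: 2^11 = 2048 < 3914 <= 2^12 = 4096
So ceil(log2(3914)) = 12

bits = ceil(log2(3914)) = ceil(11.9344) = 12 bits


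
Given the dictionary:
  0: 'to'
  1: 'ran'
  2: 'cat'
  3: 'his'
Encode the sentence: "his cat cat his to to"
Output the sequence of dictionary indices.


Look up each word in the dictionary:
  'his' -> 3
  'cat' -> 2
  'cat' -> 2
  'his' -> 3
  'to' -> 0
  'to' -> 0

Encoded: [3, 2, 2, 3, 0, 0]


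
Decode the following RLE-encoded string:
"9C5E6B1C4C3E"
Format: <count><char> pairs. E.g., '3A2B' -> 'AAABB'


Expanding each <count><char> pair:
  9C -> 'CCCCCCCCC'
  5E -> 'EEEEE'
  6B -> 'BBBBBB'
  1C -> 'C'
  4C -> 'CCCC'
  3E -> 'EEE'

Decoded = CCCCCCCCCEEEEEBBBBBBCCCCCEEE


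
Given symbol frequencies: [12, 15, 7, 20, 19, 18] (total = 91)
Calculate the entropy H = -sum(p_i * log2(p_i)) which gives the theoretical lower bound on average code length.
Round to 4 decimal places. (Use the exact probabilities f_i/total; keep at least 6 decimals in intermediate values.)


Per-symbol terms -p_i * log2(p_i) with p_i = f_i/91:
  p = 12/91 = 0.131868: log2(p) = -2.922832, -p*log2(p) = 0.385428
  p = 15/91 = 0.164835: log2(p) = -2.600904, -p*log2(p) = 0.428720
  p = 7/91 = 0.076923: log2(p) = -3.700440, -p*log2(p) = 0.284649
  p = 20/91 = 0.219780: log2(p) = -2.185867, -p*log2(p) = 0.480410
  p = 19/91 = 0.208791: log2(p) = -2.259867, -p*log2(p) = 0.471840
  p = 18/91 = 0.197802: log2(p) = -2.337870, -p*log2(p) = 0.462436
H = 0.385428 + 0.428720 + 0.284649 + 0.480410 + 0.471840 + 0.462436 = 2.513483

H = 2.5135 bits/symbol


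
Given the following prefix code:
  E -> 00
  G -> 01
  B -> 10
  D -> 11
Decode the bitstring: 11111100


Decoding step by step:
Bits 11 -> D
Bits 11 -> D
Bits 11 -> D
Bits 00 -> E


Decoded message: DDDE


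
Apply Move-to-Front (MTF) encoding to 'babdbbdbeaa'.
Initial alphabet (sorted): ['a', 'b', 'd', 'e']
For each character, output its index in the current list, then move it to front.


MTF encoding:
'b': index 1 in ['a', 'b', 'd', 'e'] -> ['b', 'a', 'd', 'e']
'a': index 1 in ['b', 'a', 'd', 'e'] -> ['a', 'b', 'd', 'e']
'b': index 1 in ['a', 'b', 'd', 'e'] -> ['b', 'a', 'd', 'e']
'd': index 2 in ['b', 'a', 'd', 'e'] -> ['d', 'b', 'a', 'e']
'b': index 1 in ['d', 'b', 'a', 'e'] -> ['b', 'd', 'a', 'e']
'b': index 0 in ['b', 'd', 'a', 'e'] -> ['b', 'd', 'a', 'e']
'd': index 1 in ['b', 'd', 'a', 'e'] -> ['d', 'b', 'a', 'e']
'b': index 1 in ['d', 'b', 'a', 'e'] -> ['b', 'd', 'a', 'e']
'e': index 3 in ['b', 'd', 'a', 'e'] -> ['e', 'b', 'd', 'a']
'a': index 3 in ['e', 'b', 'd', 'a'] -> ['a', 'e', 'b', 'd']
'a': index 0 in ['a', 'e', 'b', 'd'] -> ['a', 'e', 'b', 'd']


Output: [1, 1, 1, 2, 1, 0, 1, 1, 3, 3, 0]


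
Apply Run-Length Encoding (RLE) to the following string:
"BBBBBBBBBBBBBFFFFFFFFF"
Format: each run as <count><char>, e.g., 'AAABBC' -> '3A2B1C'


Scanning runs left to right:
  i=0: run of 'B' x 13 -> '13B'
  i=13: run of 'F' x 9 -> '9F'

RLE = 13B9F


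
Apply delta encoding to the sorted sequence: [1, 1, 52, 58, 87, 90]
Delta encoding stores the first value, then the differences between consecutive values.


First value: 1
Deltas:
  1 - 1 = 0
  52 - 1 = 51
  58 - 52 = 6
  87 - 58 = 29
  90 - 87 = 3


Delta encoded: [1, 0, 51, 6, 29, 3]


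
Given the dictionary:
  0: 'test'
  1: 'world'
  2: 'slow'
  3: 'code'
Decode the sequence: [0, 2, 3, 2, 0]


Look up each index in the dictionary:
  0 -> 'test'
  2 -> 'slow'
  3 -> 'code'
  2 -> 'slow'
  0 -> 'test'

Decoded: "test slow code slow test"


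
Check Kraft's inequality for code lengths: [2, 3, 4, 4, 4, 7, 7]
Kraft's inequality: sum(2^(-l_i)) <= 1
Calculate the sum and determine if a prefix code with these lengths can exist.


Sum = 2^(-2) + 2^(-3) + 2^(-4) + 2^(-4) + 2^(-4) + 2^(-7) + 2^(-7)
    = 0.25 + 0.125 + 0.0625 + 0.0625 + 0.0625 + 0.0078125 + 0.0078125
    = 74/128 = 0.578125
Since 0.578125 <= 1, Kraft's inequality IS satisfied.
A prefix code with these lengths CAN exist.

Kraft sum = 0.578125. Satisfied.


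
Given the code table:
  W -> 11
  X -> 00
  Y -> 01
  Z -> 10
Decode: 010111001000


Decoding:
01 -> Y
01 -> Y
11 -> W
00 -> X
10 -> Z
00 -> X


Result: YYWXZX


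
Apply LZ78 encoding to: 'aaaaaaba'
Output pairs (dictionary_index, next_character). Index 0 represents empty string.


LZ78 encoding steps:
Dictionary: {0: ''}
Step 1: w='' (idx 0), next='a' -> output (0, 'a'), add 'a' as idx 1
Step 2: w='a' (idx 1), next='a' -> output (1, 'a'), add 'aa' as idx 2
Step 3: w='aa' (idx 2), next='a' -> output (2, 'a'), add 'aaa' as idx 3
Step 4: w='' (idx 0), next='b' -> output (0, 'b'), add 'b' as idx 4
Step 5: w='a' (idx 1), end of input -> output (1, '')


Encoded: [(0, 'a'), (1, 'a'), (2, 'a'), (0, 'b'), (1, '')]


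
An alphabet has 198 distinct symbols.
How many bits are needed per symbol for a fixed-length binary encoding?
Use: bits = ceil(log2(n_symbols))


log2(198) = 7.6294
Bracket: 2^7 = 128 < 198 <= 2^8 = 256
So ceil(log2(198)) = 8

bits = ceil(log2(198)) = ceil(7.6294) = 8 bits


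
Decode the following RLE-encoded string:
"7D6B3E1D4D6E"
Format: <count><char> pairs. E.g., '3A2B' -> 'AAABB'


Expanding each <count><char> pair:
  7D -> 'DDDDDDD'
  6B -> 'BBBBBB'
  3E -> 'EEE'
  1D -> 'D'
  4D -> 'DDDD'
  6E -> 'EEEEEE'

Decoded = DDDDDDDBBBBBBEEEDDDDDEEEEEE


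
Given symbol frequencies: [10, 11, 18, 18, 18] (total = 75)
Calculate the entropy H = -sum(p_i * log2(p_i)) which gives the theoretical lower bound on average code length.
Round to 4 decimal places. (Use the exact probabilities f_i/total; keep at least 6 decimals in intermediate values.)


Per-symbol terms -p_i * log2(p_i) with p_i = f_i/75:
  p = 10/75 = 0.133333: log2(p) = -2.906891, -p*log2(p) = 0.387585
  p = 11/75 = 0.146667: log2(p) = -2.769387, -p*log2(p) = 0.406177
  p = 18/75 = 0.240000: log2(p) = -2.058894, -p*log2(p) = 0.494134
  p = 18/75 = 0.240000: log2(p) = -2.058894, -p*log2(p) = 0.494134
  p = 18/75 = 0.240000: log2(p) = -2.058894, -p*log2(p) = 0.494134
H = 0.387585 + 0.406177 + 0.494134 + 0.494134 + 0.494134 = 2.276164

H = 2.2762 bits/symbol


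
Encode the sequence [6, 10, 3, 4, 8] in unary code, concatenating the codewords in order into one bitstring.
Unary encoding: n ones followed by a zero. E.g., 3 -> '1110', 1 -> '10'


Encode each number as n ones followed by a terminating 0:
  6 -> 1111110 (7 bits)
  10 -> 11111111110 (11 bits)
  3 -> 1110 (4 bits)
  4 -> 11110 (5 bits)
  8 -> 111111110 (9 bits)
Total length = 7 + 11 + 4 + 5 + 9 = 36 bits.

Unary([6, 10, 3, 4, 8]) = 111111011111111110111011110111111110 (36 bits)


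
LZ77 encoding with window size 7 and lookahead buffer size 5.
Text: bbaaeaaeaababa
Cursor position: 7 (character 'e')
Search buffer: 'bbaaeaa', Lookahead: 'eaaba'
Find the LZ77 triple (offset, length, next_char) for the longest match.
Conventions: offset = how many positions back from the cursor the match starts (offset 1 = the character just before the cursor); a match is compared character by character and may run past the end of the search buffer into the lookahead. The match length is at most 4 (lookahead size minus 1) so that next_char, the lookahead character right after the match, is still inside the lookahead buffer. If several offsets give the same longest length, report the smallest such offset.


Try each offset into the search buffer:
  offset=1 (pos 6, char 'a'): match length 0
  offset=2 (pos 5, char 'a'): match length 0
  offset=3 (pos 4, char 'e'): match length 3
  offset=4 (pos 3, char 'a'): match length 0
  offset=5 (pos 2, char 'a'): match length 0
  offset=6 (pos 1, char 'b'): match length 0
  offset=7 (pos 0, char 'b'): match length 0
Longest match has length 3 at offset 3.
next_char = character at position 7 + 3 = 10 -> 'b'

Best match: offset=3, length=3 (matching 'eaa' starting at position 4)
LZ77 triple: (3, 3, 'b')


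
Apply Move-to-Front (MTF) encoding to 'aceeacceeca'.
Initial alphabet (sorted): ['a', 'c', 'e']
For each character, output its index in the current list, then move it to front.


MTF encoding:
'a': index 0 in ['a', 'c', 'e'] -> ['a', 'c', 'e']
'c': index 1 in ['a', 'c', 'e'] -> ['c', 'a', 'e']
'e': index 2 in ['c', 'a', 'e'] -> ['e', 'c', 'a']
'e': index 0 in ['e', 'c', 'a'] -> ['e', 'c', 'a']
'a': index 2 in ['e', 'c', 'a'] -> ['a', 'e', 'c']
'c': index 2 in ['a', 'e', 'c'] -> ['c', 'a', 'e']
'c': index 0 in ['c', 'a', 'e'] -> ['c', 'a', 'e']
'e': index 2 in ['c', 'a', 'e'] -> ['e', 'c', 'a']
'e': index 0 in ['e', 'c', 'a'] -> ['e', 'c', 'a']
'c': index 1 in ['e', 'c', 'a'] -> ['c', 'e', 'a']
'a': index 2 in ['c', 'e', 'a'] -> ['a', 'c', 'e']


Output: [0, 1, 2, 0, 2, 2, 0, 2, 0, 1, 2]


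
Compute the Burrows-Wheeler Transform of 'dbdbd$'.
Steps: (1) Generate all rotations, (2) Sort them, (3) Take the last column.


Rotations (sorted):
  0: $dbdbd -> last char: d
  1: bd$dbd -> last char: d
  2: bdbd$d -> last char: d
  3: d$dbdb -> last char: b
  4: dbd$db -> last char: b
  5: dbdbd$ -> last char: $


BWT = dddbb$


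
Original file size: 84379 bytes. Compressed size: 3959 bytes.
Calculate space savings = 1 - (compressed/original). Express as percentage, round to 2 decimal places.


ratio = compressed/original = 3959/84379 = 0.046919
savings = 1 - ratio = 1 - 0.046919 = 0.953081
as a percentage: 0.953081 * 100 = 95.31%

Space savings = 1 - 3959/84379 = 95.31%


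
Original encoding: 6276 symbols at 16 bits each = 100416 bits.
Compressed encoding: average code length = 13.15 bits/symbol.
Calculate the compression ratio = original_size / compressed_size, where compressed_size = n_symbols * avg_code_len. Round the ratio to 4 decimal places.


original_size = n_symbols * orig_bits = 6276 * 16 = 100416 bits
compressed_size = n_symbols * avg_code_len = 6276 * 13.15 = 82529.4 bits
ratio = original_size / compressed_size = 100416 / 82529.4 = 1.2167

Compression ratio = 1.2167


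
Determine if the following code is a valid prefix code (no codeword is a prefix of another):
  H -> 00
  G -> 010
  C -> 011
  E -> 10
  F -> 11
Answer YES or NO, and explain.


Checking each pair (does one codeword prefix another?):
  H='00' vs G='010': no prefix
  H='00' vs C='011': no prefix
  H='00' vs E='10': no prefix
  H='00' vs F='11': no prefix
  G='010' vs H='00': no prefix
  G='010' vs C='011': no prefix
  G='010' vs E='10': no prefix
  G='010' vs F='11': no prefix
  C='011' vs H='00': no prefix
  C='011' vs G='010': no prefix
  C='011' vs E='10': no prefix
  C='011' vs F='11': no prefix
  E='10' vs H='00': no prefix
  E='10' vs G='010': no prefix
  E='10' vs C='011': no prefix
  E='10' vs F='11': no prefix
  F='11' vs H='00': no prefix
  F='11' vs G='010': no prefix
  F='11' vs C='011': no prefix
  F='11' vs E='10': no prefix
No violation found over all pairs.

YES -- this is a valid prefix code. No codeword is a prefix of any other codeword.


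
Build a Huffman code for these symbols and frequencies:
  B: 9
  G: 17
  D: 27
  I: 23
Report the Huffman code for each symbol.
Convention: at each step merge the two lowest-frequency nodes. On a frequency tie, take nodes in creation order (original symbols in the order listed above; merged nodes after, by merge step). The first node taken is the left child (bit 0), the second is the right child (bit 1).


Huffman tree construction:
Step 1: Merge B(9) + G(17) = 26
Step 2: Merge I(23) + (B+G)(26) = 49
Step 3: Merge D(27) + (I+(B+G))(49) = 76
Read each symbol's code off the tree from the root (left child = 0, right child = 1).

Codes:
  B: 110 (length 3)
  G: 111 (length 3)
  D: 0 (length 1)
  I: 10 (length 2)
Average code length: 151/76 = 1.9868 bits/symbol


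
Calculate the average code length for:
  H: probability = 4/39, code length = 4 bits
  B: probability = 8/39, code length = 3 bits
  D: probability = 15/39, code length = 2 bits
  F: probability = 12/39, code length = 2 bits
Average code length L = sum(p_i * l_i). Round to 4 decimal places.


Weighted contributions p_i * l_i:
  H: (4/39) * 4 = 16/39
  B: (8/39) * 3 = 24/39
  D: (15/39) * 2 = 30/39
  F: (12/39) * 2 = 24/39
Sum = (16 + 24 + 30 + 24)/39 = 94/39

L = 94/39 = 2.4103 bits/symbol


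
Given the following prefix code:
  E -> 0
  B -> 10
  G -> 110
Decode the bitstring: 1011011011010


Decoding step by step:
Bits 10 -> B
Bits 110 -> G
Bits 110 -> G
Bits 110 -> G
Bits 10 -> B


Decoded message: BGGGB


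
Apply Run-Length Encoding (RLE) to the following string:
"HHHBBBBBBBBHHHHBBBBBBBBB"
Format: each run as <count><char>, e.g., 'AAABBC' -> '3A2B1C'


Scanning runs left to right:
  i=0: run of 'H' x 3 -> '3H'
  i=3: run of 'B' x 8 -> '8B'
  i=11: run of 'H' x 4 -> '4H'
  i=15: run of 'B' x 9 -> '9B'

RLE = 3H8B4H9B


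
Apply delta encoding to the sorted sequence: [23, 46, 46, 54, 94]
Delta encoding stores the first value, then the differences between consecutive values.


First value: 23
Deltas:
  46 - 23 = 23
  46 - 46 = 0
  54 - 46 = 8
  94 - 54 = 40


Delta encoded: [23, 23, 0, 8, 40]


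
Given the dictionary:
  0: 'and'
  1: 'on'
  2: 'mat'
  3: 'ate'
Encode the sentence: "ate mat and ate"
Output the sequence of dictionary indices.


Look up each word in the dictionary:
  'ate' -> 3
  'mat' -> 2
  'and' -> 0
  'ate' -> 3

Encoded: [3, 2, 0, 3]


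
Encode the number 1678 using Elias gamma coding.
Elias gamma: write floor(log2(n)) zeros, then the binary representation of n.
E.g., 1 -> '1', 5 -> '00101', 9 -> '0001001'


num_bits = floor(log2(1678)) + 1 = 11
leading_zeros = num_bits - 1 = 10
binary(1678) = 11010001110

Elias gamma(1678) = '0000000000' + '11010001110' = 000000000011010001110 (21 bits)


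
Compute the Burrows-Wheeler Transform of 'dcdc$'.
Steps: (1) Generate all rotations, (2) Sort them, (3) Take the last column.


Rotations (sorted):
  0: $dcdc -> last char: c
  1: c$dcd -> last char: d
  2: cdc$d -> last char: d
  3: dc$dc -> last char: c
  4: dcdc$ -> last char: $


BWT = cddc$


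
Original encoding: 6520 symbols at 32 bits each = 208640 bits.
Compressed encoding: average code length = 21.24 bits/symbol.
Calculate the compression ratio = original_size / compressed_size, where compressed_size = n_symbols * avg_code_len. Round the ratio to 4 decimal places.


original_size = n_symbols * orig_bits = 6520 * 32 = 208640 bits
compressed_size = n_symbols * avg_code_len = 6520 * 21.24 = 138484.8 bits
ratio = original_size / compressed_size = 208640 / 138484.8 = 1.5066

Compression ratio = 1.5066


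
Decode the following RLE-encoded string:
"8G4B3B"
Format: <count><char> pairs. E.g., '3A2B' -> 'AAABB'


Expanding each <count><char> pair:
  8G -> 'GGGGGGGG'
  4B -> 'BBBB'
  3B -> 'BBB'

Decoded = GGGGGGGGBBBBBBB


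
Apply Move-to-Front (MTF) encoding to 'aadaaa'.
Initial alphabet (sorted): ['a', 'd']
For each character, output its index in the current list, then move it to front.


MTF encoding:
'a': index 0 in ['a', 'd'] -> ['a', 'd']
'a': index 0 in ['a', 'd'] -> ['a', 'd']
'd': index 1 in ['a', 'd'] -> ['d', 'a']
'a': index 1 in ['d', 'a'] -> ['a', 'd']
'a': index 0 in ['a', 'd'] -> ['a', 'd']
'a': index 0 in ['a', 'd'] -> ['a', 'd']


Output: [0, 0, 1, 1, 0, 0]
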